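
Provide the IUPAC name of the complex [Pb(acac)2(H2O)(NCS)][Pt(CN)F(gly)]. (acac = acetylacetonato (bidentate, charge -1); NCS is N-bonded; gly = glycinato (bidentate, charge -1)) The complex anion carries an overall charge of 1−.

The complex anion is given as 1−; its ligand charges sum to -3, so Pt = +2.
A 1:1 salt means the cation carries the equal and opposite charge, 1+.
Cation: ligand charges sum to -3; for the ion to be 1+, Pb = +4.

bis(acetylacetonato)aquaisothiocyanatolead(IV) cyanofluoro(glycinato)platinate(II)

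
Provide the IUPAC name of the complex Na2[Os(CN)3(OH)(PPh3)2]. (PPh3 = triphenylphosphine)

sodium tricyanohydroxobis(triphenylphosphine)osmate(II)

The 2 sodium counter-ions carry a total charge of +2, so each complex ion is 2−.
Ligand charges: 3×cyano (-1 each), 2×triphenylphosphine (neutral), 1×hydroxo (-1 each); total -4. So Os + (-4) = 2−, giving Os = +2.
Ligands are named alphabetically: cyano before hydroxo before triphenylphosphine.
The complex ion is anionic, so osmium takes the -ate form osmate(II).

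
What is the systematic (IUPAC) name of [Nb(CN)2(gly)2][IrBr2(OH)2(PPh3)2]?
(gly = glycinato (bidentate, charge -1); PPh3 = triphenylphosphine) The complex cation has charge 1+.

Both ions are complex: the cation is named first with the plain metal name, the anion second with the -ate form; each ion's ligands are alphabetised independently.
The complex cation is given as 1+; its ligand charges sum to -4, so Nb = +5.
A 1:1 salt means the anion carries the equal and opposite charge, 1−.
Anion: ligand charges sum to -4; for the ion to be 1−, Ir = +3.

dicyanobis(glycinato)niobium(V) dibromodihydroxobis(triphenylphosphine)iridate(III)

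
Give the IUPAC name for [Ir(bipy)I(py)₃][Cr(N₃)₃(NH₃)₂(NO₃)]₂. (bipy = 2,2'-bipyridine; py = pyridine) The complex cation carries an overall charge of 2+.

Both ions are complex: the cation is named first with the plain metal name, the anion second with the -ate form; each ion's ligands are alphabetised independently.
The complex cation is given as 2+; its ligand charges sum to -1, so Ir = +3.
With 2 anions per cation, each anion must be 2/2 = 1−.
Anion: ligand charges sum to -4; for the ion to be 1−, Cr = +3.

(2,2'-bipyridine)iodotris(pyridine)iridium(III) diamminetriazidonitratochromate(III)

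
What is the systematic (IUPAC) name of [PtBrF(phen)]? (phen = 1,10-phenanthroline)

There is no counter-ion, so the complex is neutral overall.
Ligand charges: 1×bromo (-1 each), 1×1,10-phenanthroline (neutral), 1×fluoro (-1 each); total -2. So Pt + (-2) = 0, giving Pt = +2.
Ligands are named alphabetically: bromo before fluoro before phenanthroline.

bromofluoro(1,10-phenanthroline)platinum(II)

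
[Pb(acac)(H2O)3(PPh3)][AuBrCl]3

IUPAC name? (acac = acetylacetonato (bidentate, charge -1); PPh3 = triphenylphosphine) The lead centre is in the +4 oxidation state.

Pb is given as +4; the cation's ligand charges sum to -1, so the complex cation is 3+.
With 3 anions per cation, each anion must be 3/3 = 1−.
Anion: ligand charges sum to -2; for the ion to be 1−, Au = +1.

(acetylacetonato)triaqua(triphenylphosphine)lead(IV) bromochloroaurate(I)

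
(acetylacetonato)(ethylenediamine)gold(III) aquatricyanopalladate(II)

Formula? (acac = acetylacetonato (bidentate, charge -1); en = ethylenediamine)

Cation [Au…]: ligand charges -1, Au(III) ⇒ ion charge 2+.
Anion [Pd…]: ligand charges -3, Pd(II) ⇒ ion charge 1−.
One 2+ cation requires 2 of the 1− anion.

[Au(acac)(en)][Pd(CN)3(H2O)]2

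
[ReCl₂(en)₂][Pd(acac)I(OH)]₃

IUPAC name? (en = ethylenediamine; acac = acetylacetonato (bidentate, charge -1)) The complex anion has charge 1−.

Both ions are complex: the cation is named first with the plain metal name, the anion second with the -ate form; each ion's ligands are alphabetised independently.
The complex anion is given as 1−; its ligand charges sum to -3, so Pd = +2.
With 3 anions per cation, the cation must be 3×1 = 3+.
Cation: ligand charges sum to -2; for the ion to be 3+, Re = +5.

dichlorobis(ethylenediamine)rhenium(V) (acetylacetonato)hydroxoiodopalladate(II)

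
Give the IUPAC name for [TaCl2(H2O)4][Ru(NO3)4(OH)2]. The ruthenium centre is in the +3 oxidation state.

tetraaquadichlorotantalum(V) dihydroxotetranitratoruthenate(III)

Both ions are complex: the cation is named first with the plain metal name, the anion second with the -ate form; each ion's ligands are alphabetised independently.
Ru is given as +3; the anion's ligand charges sum to -6, so the complex anion is 3−.
A 1:1 salt means the cation carries the equal and opposite charge, 3+.
Cation: ligand charges sum to -2; for the ion to be 3+, Ta = +5.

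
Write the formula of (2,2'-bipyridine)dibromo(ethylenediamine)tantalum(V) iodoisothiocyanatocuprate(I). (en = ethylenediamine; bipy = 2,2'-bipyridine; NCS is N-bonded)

Cation [Ta…]: ligand charges -2, Ta(V) ⇒ ion charge 3+.
Anion [Cu…]: ligand charges -2, Cu(I) ⇒ ion charge 1−.

[Ta(bipy)Br2(en)][CuI(NCS)]3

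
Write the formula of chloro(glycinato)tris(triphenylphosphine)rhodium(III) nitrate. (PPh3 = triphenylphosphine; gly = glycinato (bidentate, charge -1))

[RhCl(gly)(PPh3)3]NO3

Ligands: 3 triphenylphosphine (PPh3, neutral), 1 glycinato (gly, -1), 1 chloro (Cl, -1). Ligand charge sum = -2.
With Rh in oxidation state +3, the complex ion is [Rh...]^1+.
Charge balance with nitrate (-1) requires 1 complex ion per 1 nitrate.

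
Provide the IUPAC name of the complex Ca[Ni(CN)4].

calcium tetracyanonickelate(II)

The 1 calcium counter-ion carries a total charge of +2, so each complex ion is 2−.
Ligand charges: 4×cyano (-1 each); total -4. So Ni + (-4) = 2−, giving Ni = +2.
The complex ion is anionic, so nickel takes the -ate form nickelate(II).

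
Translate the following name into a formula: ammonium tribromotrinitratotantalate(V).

NH4[TaBr3(NO3)3]

Ligands: 3 nitrato (NO3, -1), 3 bromo (Br, -1). Ligand charge sum = -6.
With Ta in oxidation state +5, the complex ion is [Ta...]^1−.
Charge balance with ammonium (+1) requires 1 complex ion per 1 ammonium.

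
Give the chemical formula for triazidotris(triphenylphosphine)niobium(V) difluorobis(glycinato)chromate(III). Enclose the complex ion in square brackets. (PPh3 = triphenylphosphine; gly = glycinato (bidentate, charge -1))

Cation [Nb…]: ligand charges -3, Nb(V) ⇒ ion charge 2+.
Anion [Cr…]: ligand charges -4, Cr(III) ⇒ ion charge 1−.
One 2+ cation requires 2 of the 1− anion.

[Nb(N3)3(PPh3)3][CrF2(gly)2]2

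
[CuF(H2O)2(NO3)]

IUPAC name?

diaquafluoronitratocopper(II)

There is no counter-ion, so the complex is neutral overall.
Ligand charges: 1×nitrato (-1 each), 2×aqua (neutral), 1×fluoro (-1 each); total -2. So Cu + (-2) = 0, giving Cu = +2.
Ligands are named alphabetically: aqua before fluoro before nitrato.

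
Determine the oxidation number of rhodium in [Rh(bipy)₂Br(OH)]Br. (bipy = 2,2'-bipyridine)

+3

1 bromide outside the brackets (-1 each) → the complex ion is 1+.
Ligand charges: 1×Br = -1; 2×bipy neutral; 1×OH = -1; sum -2.
Rh + (-2) = 1+ ⇒ Rh is +3.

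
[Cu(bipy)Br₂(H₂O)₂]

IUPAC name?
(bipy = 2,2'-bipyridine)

There is no counter-ion, so the complex is neutral overall.
Ligand charges: 2×bromo (-1 each), 1×2,2'-bipyridine (neutral), 2×aqua (neutral); total -2. So Cu + (-2) = 0, giving Cu = +2.
Ligands are named alphabetically: aqua before bipyridine before bromo.

diaqua(2,2'-bipyridine)dibromocopper(II)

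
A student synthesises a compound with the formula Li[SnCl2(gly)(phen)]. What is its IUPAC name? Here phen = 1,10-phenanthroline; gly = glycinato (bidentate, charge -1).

The 1 lithium counter-ion carries a total charge of +1, so each complex ion is 1−.
Ligand charges: 1×1,10-phenanthroline (neutral), 1×glycinato (-1 each), 2×chloro (-1 each); total -3. So Sn + (-3) = 1−, giving Sn = +2.
Ligands are named alphabetically: chloro before glycinato before phenanthroline.
The complex ion is anionic, so tin takes the -ate form stannate(II).

lithium dichloro(glycinato)(1,10-phenanthroline)stannate(II)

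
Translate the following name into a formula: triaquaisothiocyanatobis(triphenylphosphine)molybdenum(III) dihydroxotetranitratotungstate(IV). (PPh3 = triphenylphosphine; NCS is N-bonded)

Cation [Mo…]: ligand charges -1, Mo(III) ⇒ ion charge 2+.
Anion [W…]: ligand charges -6, W(IV) ⇒ ion charge 2−.

[Mo(H2O)3(NCS)(PPh3)2][W(NO3)4(OH)2]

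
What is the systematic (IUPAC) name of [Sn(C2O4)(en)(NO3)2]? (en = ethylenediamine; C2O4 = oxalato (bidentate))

(ethylenediamine)dinitratooxalatotin(IV)

There is no counter-ion, so the complex is neutral overall.
Ligand charges: 2×nitrato (-1 each), 1×ethylenediamine (neutral), 1×oxalato (-2 each); total -4. So Sn + (-4) = 0, giving Sn = +4.
Ligands are named alphabetically: ethylenediamine before nitrato before oxalato.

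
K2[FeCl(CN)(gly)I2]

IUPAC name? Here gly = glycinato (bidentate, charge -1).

potassium chlorocyano(glycinato)diiodoferrate(III)

The 2 potassium counter-ions carry a total charge of +2, so each complex ion is 2−.
Ligand charges: 1×glycinato (-1 each), 1×cyano (-1 each), 1×chloro (-1 each), 2×iodo (-1 each); total -5. So Fe + (-5) = 2−, giving Fe = +3.
The complex ion is anionic, so iron takes the -ate form ferrate(III).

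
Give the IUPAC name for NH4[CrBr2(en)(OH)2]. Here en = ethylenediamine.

The 1 ammonium counter-ion carries a total charge of +1, so each complex ion is 1−.
Ligand charges: 1×ethylenediamine (neutral), 2×hydroxo (-1 each), 2×bromo (-1 each); total -4. So Cr + (-4) = 1−, giving Cr = +3.
The complex ion is anionic, so chromium takes the -ate form chromate(III).

ammonium dibromo(ethylenediamine)dihydroxochromate(III)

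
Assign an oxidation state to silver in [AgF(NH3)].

+1

No counter-ion: the bracketed complex is neutral.
Ligand charges: 1×NH3 neutral; 1×F = -1; sum -1.
Ag + (-1) = 0 ⇒ Ag is +1.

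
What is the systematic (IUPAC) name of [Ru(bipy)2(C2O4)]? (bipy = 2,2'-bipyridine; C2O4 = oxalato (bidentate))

There is no counter-ion, so the complex is neutral overall.
Ligand charges: 2×2,2'-bipyridine (neutral), 1×oxalato (-2 each); total -2. So Ru + (-2) = 0, giving Ru = +2.
Ligands are named alphabetically: bipyridine before oxalato.

bis(2,2'-bipyridine)oxalatoruthenium(II)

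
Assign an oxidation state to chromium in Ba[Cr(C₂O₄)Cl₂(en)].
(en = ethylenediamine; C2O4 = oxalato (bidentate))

1 barium outside the brackets (+2 each) → the complex ion is 2−.
Ligand charges: 1×en neutral; 1×C2O4 = -2; 2×Cl = -2; sum -4.
Cr + (-4) = 2− ⇒ Cr is +2.

+2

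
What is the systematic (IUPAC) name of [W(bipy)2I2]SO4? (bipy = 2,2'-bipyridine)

The 1 sulfate counter-ion carries a total charge of -2, so each complex ion is 2+.
Ligand charges: 2×2,2'-bipyridine (neutral), 2×iodo (-1 each); total -2. So W + (-2) = 2+, giving W = +4.
Ligands are named alphabetically: bipyridine before iodo.

bis(2,2'-bipyridine)diiodotungsten(IV) sulfate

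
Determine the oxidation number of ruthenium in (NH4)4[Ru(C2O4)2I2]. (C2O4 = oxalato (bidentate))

4 ammonium outside the brackets (+1 each) → the complex ion is 4−.
Ligand charges: 2×I = -2; 2×C2O4 = -4; sum -6.
Ru + (-6) = 4− ⇒ Ru is +2.

+2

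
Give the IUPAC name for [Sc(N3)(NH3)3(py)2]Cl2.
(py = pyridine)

The 2 chloride counter-ions carry a total charge of -2, so each complex ion is 2+.
Ligand charges: 3×ammine (neutral), 1×azido (-1 each), 2×pyridine (neutral); total -1. So Sc + (-1) = 2+, giving Sc = +3.
Ligands are named alphabetically: ammine before azido before pyridine.

triammineazidobis(pyridine)scandium(III) chloride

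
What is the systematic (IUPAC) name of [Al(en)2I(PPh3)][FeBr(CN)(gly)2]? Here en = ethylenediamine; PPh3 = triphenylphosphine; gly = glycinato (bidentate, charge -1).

bis(ethylenediamine)iodo(triphenylphosphine)aluminium(III) bromocyanobis(glycinato)ferrate(II)

Aluminium is always +3 in its complexes; the cation's ligand charges sum to -1, so the complex cation is 2+.
A 1:1 salt means the anion carries the equal and opposite charge, 2−.
Anion: ligand charges sum to -4; for the ion to be 2−, Fe = +2.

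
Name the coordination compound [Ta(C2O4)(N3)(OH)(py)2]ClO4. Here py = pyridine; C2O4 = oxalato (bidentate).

azidohydroxooxalatobis(pyridine)tantalum(V) perchlorate

The 1 perchlorate counter-ion carries a total charge of -1, so each complex ion is 1+.
Ligand charges: 1×hydroxo (-1 each), 2×pyridine (neutral), 1×azido (-1 each), 1×oxalato (-2 each); total -4. So Ta + (-4) = 1+, giving Ta = +5.
Ligands are named alphabetically: azido before hydroxo before oxalato before pyridine.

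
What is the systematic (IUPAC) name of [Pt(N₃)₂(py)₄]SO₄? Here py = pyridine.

diazidotetrakis(pyridine)platinum(IV) sulfate

The 1 sulfate counter-ion carries a total charge of -2, so each complex ion is 2+.
Ligand charges: 2×azido (-1 each), 4×pyridine (neutral); total -2. So Pt + (-2) = 2+, giving Pt = +4.
Ligands are named alphabetically: azido before pyridine.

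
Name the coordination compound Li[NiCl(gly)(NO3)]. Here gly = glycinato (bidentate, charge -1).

The 1 lithium counter-ion carries a total charge of +1, so each complex ion is 1−.
Ligand charges: 1×chloro (-1 each), 1×glycinato (-1 each), 1×nitrato (-1 each); total -3. So Ni + (-3) = 1−, giving Ni = +2.
The complex ion is anionic, so nickel takes the -ate form nickelate(II).

lithium chloro(glycinato)nitratonickelate(II)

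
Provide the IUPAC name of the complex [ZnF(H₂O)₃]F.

triaquafluorozinc(II) fluoride

The 1 fluoride counter-ion carries a total charge of -1, so each complex ion is 1+.
Ligand charges: 1×fluoro (-1 each), 3×aqua (neutral); total -1. So Zn + (-1) = 1+, giving Zn = +2.
Ligands are named alphabetically: aqua before fluoro.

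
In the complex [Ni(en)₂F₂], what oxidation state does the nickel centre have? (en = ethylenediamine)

No counter-ion: the bracketed complex is neutral.
Ligand charges: 2×F = -2; 2×en neutral; sum -2.
Ni + (-2) = 0 ⇒ Ni is +2.

+2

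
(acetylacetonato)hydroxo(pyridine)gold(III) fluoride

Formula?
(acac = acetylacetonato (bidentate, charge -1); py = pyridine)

[Au(acac)(OH)(py)]F

Ligands: 1 acetylacetonato (acac, -1), 1 pyridine (py, neutral), 1 hydroxo (OH, -1). Ligand charge sum = -2.
Charge balance with fluoride (-1) requires 1 complex ion per 1 fluoride.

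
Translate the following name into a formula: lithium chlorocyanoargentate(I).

Li[AgCl(CN)]

Ligands: 1 cyano (CN, -1), 1 chloro (Cl, -1). Ligand charge sum = -2.
With Ag in oxidation state +1, the complex ion is [Ag...]^1−.
Charge balance with lithium (+1) requires 1 complex ion per 1 lithium.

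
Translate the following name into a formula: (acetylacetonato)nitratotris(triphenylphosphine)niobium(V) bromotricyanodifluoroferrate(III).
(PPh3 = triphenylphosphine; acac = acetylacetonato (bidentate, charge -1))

Cation [Nb…]: ligand charges -2, Nb(V) ⇒ ion charge 3+.
Anion [Fe…]: ligand charges -6, Fe(III) ⇒ ion charge 3−.
One 3+ cation balances one 3− anion.

[Nb(acac)(NO3)(PPh3)3][FeBr(CN)3F2]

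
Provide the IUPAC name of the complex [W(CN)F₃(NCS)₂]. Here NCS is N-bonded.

cyanotrifluorodiisothiocyanatotungsten(VI)

There is no counter-ion, so the complex is neutral overall.
Ligand charges: 3×fluoro (-1 each), 1×cyano (-1 each), 2×isothiocyanato (-1 each); total -6. So W + (-6) = 0, giving W = +6.
Ligands are named alphabetically: cyano before fluoro before isothiocyanato.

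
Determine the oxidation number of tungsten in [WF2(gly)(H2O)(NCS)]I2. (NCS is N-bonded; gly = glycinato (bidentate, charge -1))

2 iodide outside the brackets (-1 each) → the complex ion is 2+.
Ligand charges: 1×NCS = -1; 1×gly = -1; 2×F = -2; 1×H2O neutral; sum -4.
W + (-4) = 2+ ⇒ W is +6.

+6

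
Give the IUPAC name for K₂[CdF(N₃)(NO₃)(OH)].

The 2 potassium counter-ions carry a total charge of +2, so each complex ion is 2−.
Ligand charges: 1×fluoro (-1 each), 1×hydroxo (-1 each), 1×nitrato (-1 each), 1×azido (-1 each); total -4. So Cd + (-4) = 2−, giving Cd = +2.
Ligands are named alphabetically: azido before fluoro before hydroxo before nitrato.
The complex ion is anionic, so cadmium takes the -ate form cadmate(II).

potassium azidofluorohydroxonitratocadmate(II)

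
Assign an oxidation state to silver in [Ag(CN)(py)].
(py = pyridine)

+1

No counter-ion: the bracketed complex is neutral.
Ligand charges: 1×CN = -1; 1×py neutral; sum -1.
Ag + (-1) = 0 ⇒ Ag is +1.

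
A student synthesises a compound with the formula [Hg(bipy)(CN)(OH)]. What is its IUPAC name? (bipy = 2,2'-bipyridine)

(2,2'-bipyridine)cyanohydroxomercury(II)

There is no counter-ion, so the complex is neutral overall.
Ligand charges: 1×2,2'-bipyridine (neutral), 1×cyano (-1 each), 1×hydroxo (-1 each); total -2. So Hg + (-2) = 0, giving Hg = +2.
Ligands are named alphabetically: bipyridine before cyano before hydroxo.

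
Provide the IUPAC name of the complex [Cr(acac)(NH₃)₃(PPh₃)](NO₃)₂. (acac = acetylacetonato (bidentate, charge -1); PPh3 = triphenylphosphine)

(acetylacetonato)triammine(triphenylphosphine)chromium(III) nitrate

The 2 nitrate counter-ions carry a total charge of -2, so each complex ion is 2+.
Ligand charges: 1×acetylacetonato (-1 each), 3×ammine (neutral), 1×triphenylphosphine (neutral); total -1. So Cr + (-1) = 2+, giving Cr = +3.
Ligands are named alphabetically: acetylacetonato before ammine before triphenylphosphine.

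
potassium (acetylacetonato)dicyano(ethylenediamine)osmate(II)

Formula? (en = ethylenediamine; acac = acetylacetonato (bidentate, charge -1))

K[Os(acac)(CN)2(en)]

Ligands: 1 ethylenediamine (en, neutral), 2 cyano (CN, -1), 1 acetylacetonato (acac, -1). Ligand charge sum = -3.
Charge balance with potassium (+1) requires 1 complex ion per 1 potassium.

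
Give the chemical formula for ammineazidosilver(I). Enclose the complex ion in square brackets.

Ligands: 1 ammine (NH3, neutral), 1 azido (N3, -1). Ligand charge sum = -1.
With Ag in oxidation state +1, the complex ion is [Ag...].

[Ag(N3)(NH3)]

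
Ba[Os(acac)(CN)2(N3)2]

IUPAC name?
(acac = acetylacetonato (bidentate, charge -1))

The 1 barium counter-ion carries a total charge of +2, so each complex ion is 2−.
Ligand charges: 2×cyano (-1 each), 2×azido (-1 each), 1×acetylacetonato (-1 each); total -5. So Os + (-5) = 2−, giving Os = +3.
The complex ion is anionic, so osmium takes the -ate form osmate(III).

barium (acetylacetonato)diazidodicyanoosmate(III)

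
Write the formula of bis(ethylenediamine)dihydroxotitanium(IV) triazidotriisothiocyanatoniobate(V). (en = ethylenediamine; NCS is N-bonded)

Cation [Ti…]: ligand charges -2, Ti(IV) ⇒ ion charge 2+.
Anion [Nb…]: ligand charges -6, Nb(V) ⇒ ion charge 1−.
One 2+ cation requires 2 of the 1− anion.

[Ti(en)2(OH)2][Nb(N3)3(NCS)3]2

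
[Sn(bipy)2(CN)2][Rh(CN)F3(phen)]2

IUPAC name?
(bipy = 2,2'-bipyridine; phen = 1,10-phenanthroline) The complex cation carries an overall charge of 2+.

The complex cation is given as 2+; its ligand charges sum to -2, so Sn = +4.
With 2 anions per cation, each anion must be 2/2 = 1−.
Anion: ligand charges sum to -4; for the ion to be 1−, Rh = +3.

bis(2,2'-bipyridine)dicyanotin(IV) cyanotrifluoro(1,10-phenanthroline)rhodate(III)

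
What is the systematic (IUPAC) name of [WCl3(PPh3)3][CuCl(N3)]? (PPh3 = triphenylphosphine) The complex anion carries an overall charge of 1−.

The complex anion is given as 1−; its ligand charges sum to -2, so Cu = +1.
A 1:1 salt means the cation carries the equal and opposite charge, 1+.
Cation: ligand charges sum to -3; for the ion to be 1+, W = +4.

trichlorotris(triphenylphosphine)tungsten(IV) azidochlorocuprate(I)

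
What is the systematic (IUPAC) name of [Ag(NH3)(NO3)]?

There is no counter-ion, so the complex is neutral overall.
Ligand charges: 1×ammine (neutral), 1×nitrato (-1 each); total -1. So Ag + (-1) = 0, giving Ag = +1.
Ligands are named alphabetically: ammine before nitrato.

amminenitratosilver(I)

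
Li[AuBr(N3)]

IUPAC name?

lithium azidobromoaurate(I)

The 1 lithium counter-ion carries a total charge of +1, so each complex ion is 1−.
Ligand charges: 1×bromo (-1 each), 1×azido (-1 each); total -2. So Au + (-2) = 1−, giving Au = +1.
The complex ion is anionic, so gold takes the -ate form aurate(I).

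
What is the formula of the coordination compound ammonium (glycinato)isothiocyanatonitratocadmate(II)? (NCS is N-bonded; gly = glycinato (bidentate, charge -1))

NH4[Cd(gly)(NCS)(NO3)]

Ligands: 1 nitrato (NO3, -1), 1 isothiocyanato (NCS, -1), 1 glycinato (gly, -1). Ligand charge sum = -3.
With Cd in oxidation state +2, the complex ion is [Cd...]^1−.
Charge balance with ammonium (+1) requires 1 complex ion per 1 ammonium.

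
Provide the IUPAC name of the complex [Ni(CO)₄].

tetracarbonylnickel(0)

There is no counter-ion, so the complex is neutral overall.
Ligand charges: 4×carbonyl (neutral); total 0. So Ni + (0) = 0, giving Ni = 0.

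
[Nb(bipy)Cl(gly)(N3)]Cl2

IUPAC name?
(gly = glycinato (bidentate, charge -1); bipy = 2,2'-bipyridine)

azido(2,2'-bipyridine)chloro(glycinato)niobium(V) chloride

The 2 chloride counter-ions carry a total charge of -2, so each complex ion is 2+.
Ligand charges: 1×glycinato (-1 each), 1×azido (-1 each), 1×2,2'-bipyridine (neutral), 1×chloro (-1 each); total -3. So Nb + (-3) = 2+, giving Nb = +5.
Ligands are named alphabetically: azido before bipyridine before chloro before glycinato.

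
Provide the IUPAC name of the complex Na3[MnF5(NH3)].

sodium amminepentafluoromanganate(II)

The 3 sodium counter-ions carry a total charge of +3, so each complex ion is 3−.
Ligand charges: 5×fluoro (-1 each), 1×ammine (neutral); total -5. So Mn + (-5) = 3−, giving Mn = +2.
The complex ion is anionic, so manganese takes the -ate form manganate(II).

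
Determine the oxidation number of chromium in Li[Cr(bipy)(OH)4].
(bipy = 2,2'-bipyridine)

1 lithium outside the brackets (+1 each) → the complex ion is 1−.
Ligand charges: 1×bipy neutral; 4×OH = -4; sum -4.
Cr + (-4) = 1− ⇒ Cr is +3.

+3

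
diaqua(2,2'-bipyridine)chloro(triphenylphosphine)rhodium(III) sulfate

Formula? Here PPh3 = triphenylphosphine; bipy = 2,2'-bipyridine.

Ligands: 1 triphenylphosphine (PPh3, neutral), 1 chloro (Cl, -1), 1 2,2'-bipyridine (bipy, neutral), 2 aqua (H2O, neutral). Ligand charge sum = -1.
With Rh in oxidation state +3, the complex ion is [Rh...]^2+.
Charge balance with sulfate (-2) requires 1 complex ion per 1 sulfate.

[Rh(bipy)Cl(H2O)2(PPh3)]SO4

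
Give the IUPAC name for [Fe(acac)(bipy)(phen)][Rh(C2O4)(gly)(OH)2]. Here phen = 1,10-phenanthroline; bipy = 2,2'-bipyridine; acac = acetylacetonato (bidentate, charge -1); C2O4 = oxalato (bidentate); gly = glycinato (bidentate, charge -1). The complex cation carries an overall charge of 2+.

The complex cation is given as 2+; its ligand charges sum to -1, so Fe = +3.
A 1:1 salt means the anion carries the equal and opposite charge, 2−.
Anion: ligand charges sum to -5; for the ion to be 2−, Rh = +3.

(acetylacetonato)(2,2'-bipyridine)(1,10-phenanthroline)iron(III) (glycinato)dihydroxooxalatorhodate(III)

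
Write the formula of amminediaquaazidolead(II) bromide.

[Pb(H2O)2(N3)(NH3)]Br

Ligands: 2 aqua (H2O, neutral), 1 azido (N3, -1), 1 ammine (NH3, neutral). Ligand charge sum = -1.
With Pb in oxidation state +2, the complex ion is [Pb...]^1+.
Charge balance with bromide (-1) requires 1 complex ion per 1 bromide.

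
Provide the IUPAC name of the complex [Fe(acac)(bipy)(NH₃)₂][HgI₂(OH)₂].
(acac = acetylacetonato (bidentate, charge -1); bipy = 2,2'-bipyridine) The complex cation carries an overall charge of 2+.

Both ions are complex: the cation is named first with the plain metal name, the anion second with the -ate form; each ion's ligands are alphabetised independently.
The complex cation is given as 2+; its ligand charges sum to -1, so Fe = +3.
A 1:1 salt means the anion carries the equal and opposite charge, 2−.
Anion: ligand charges sum to -4; for the ion to be 2−, Hg = +2.

(acetylacetonato)diammine(2,2'-bipyridine)iron(III) dihydroxodiiodomercurate(II)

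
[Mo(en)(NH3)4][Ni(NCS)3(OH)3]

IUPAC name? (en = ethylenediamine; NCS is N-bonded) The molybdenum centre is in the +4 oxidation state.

Both ions are complex: the cation is named first with the plain metal name, the anion second with the -ate form; each ion's ligands are alphabetised independently.
Mo is given as +4; the cation's ligand charges sum to 0, so the complex cation is 4+.
A 1:1 salt means the anion carries the equal and opposite charge, 4−.
Anion: ligand charges sum to -6; for the ion to be 4−, Ni = +2.

tetraammine(ethylenediamine)molybdenum(IV) trihydroxotriisothiocyanatonickelate(II)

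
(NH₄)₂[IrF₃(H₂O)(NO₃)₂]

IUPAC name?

ammonium aquatrifluorodinitratoiridate(III)

The 2 ammonium counter-ions carry a total charge of +2, so each complex ion is 2−.
Ligand charges: 1×aqua (neutral), 2×nitrato (-1 each), 3×fluoro (-1 each); total -5. So Ir + (-5) = 2−, giving Ir = +3.
Ligands are named alphabetically: aqua before fluoro before nitrato.
The complex ion is anionic, so iridium takes the -ate form iridate(III).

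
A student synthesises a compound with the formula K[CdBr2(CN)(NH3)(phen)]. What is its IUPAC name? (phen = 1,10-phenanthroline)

potassium amminedibromocyano(1,10-phenanthroline)cadmate(II)

The 1 potassium counter-ion carries a total charge of +1, so each complex ion is 1−.
Ligand charges: 1×cyano (-1 each), 1×1,10-phenanthroline (neutral), 2×bromo (-1 each), 1×ammine (neutral); total -3. So Cd + (-3) = 1−, giving Cd = +2.
The complex ion is anionic, so cadmium takes the -ate form cadmate(II).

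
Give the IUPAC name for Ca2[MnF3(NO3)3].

calcium trifluorotrinitratomanganate(II)

The 2 calcium counter-ions carry a total charge of +4, so each complex ion is 4−.
Ligand charges: 3×nitrato (-1 each), 3×fluoro (-1 each); total -6. So Mn + (-6) = 4−, giving Mn = +2.
Ligands are named alphabetically: fluoro before nitrato.
The complex ion is anionic, so manganese takes the -ate form manganate(II).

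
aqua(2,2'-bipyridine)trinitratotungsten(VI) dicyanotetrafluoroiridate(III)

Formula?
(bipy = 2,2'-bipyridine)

[W(bipy)(H2O)(NO3)3][Ir(CN)2F4]

Cation [W…]: ligand charges -3, W(VI) ⇒ ion charge 3+.
Anion [Ir…]: ligand charges -6, Ir(III) ⇒ ion charge 3−.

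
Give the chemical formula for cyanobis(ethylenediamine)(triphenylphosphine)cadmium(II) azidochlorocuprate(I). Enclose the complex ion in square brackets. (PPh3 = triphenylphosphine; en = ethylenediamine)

Cation [Cd…]: ligand charges -1, Cd(II) ⇒ ion charge 1+.
Anion [Cu…]: ligand charges -2, Cu(I) ⇒ ion charge 1−.
One 1+ cation balances one 1− anion.

[Cd(CN)(en)2(PPh3)][CuCl(N3)]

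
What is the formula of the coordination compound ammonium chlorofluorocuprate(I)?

Ligands: 1 chloro (Cl, -1), 1 fluoro (F, -1). Ligand charge sum = -2.
With Cu in oxidation state +1, the complex ion is [Cu...]^1−.
Charge balance with ammonium (+1) requires 1 complex ion per 1 ammonium.

NH4[CuClF]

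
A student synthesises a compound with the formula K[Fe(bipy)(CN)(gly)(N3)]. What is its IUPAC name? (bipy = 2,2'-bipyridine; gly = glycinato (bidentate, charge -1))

potassium azido(2,2'-bipyridine)cyano(glycinato)ferrate(II)

The 1 potassium counter-ion carries a total charge of +1, so each complex ion is 1−.
Ligand charges: 1×cyano (-1 each), 1×azido (-1 each), 1×2,2'-bipyridine (neutral), 1×glycinato (-1 each); total -3. So Fe + (-3) = 1−, giving Fe = +2.
Ligands are named alphabetically: azido before bipyridine before cyano before glycinato.
The complex ion is anionic, so iron takes the -ate form ferrate(II).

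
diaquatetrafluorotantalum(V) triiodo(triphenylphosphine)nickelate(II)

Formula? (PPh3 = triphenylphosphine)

[TaF4(H2O)2][NiI3(PPh3)]

Cation [Ta…]: ligand charges -4, Ta(V) ⇒ ion charge 1+.
Anion [Ni…]: ligand charges -3, Ni(II) ⇒ ion charge 1−.
One 1+ cation balances one 1− anion.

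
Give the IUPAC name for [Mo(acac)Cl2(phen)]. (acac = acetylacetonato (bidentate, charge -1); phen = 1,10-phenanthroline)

There is no counter-ion, so the complex is neutral overall.
Ligand charges: 1×acetylacetonato (-1 each), 1×1,10-phenanthroline (neutral), 2×chloro (-1 each); total -3. So Mo + (-3) = 0, giving Mo = +3.
Ligands are named alphabetically: acetylacetonato before chloro before phenanthroline.

(acetylacetonato)dichloro(1,10-phenanthroline)molybdenum(III)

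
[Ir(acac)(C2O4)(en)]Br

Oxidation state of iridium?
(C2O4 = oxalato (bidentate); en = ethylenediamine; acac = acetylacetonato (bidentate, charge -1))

+4

1 bromide outside the brackets (-1 each) → the complex ion is 1+.
Ligand charges: 1×C2O4 = -2; 1×en neutral; 1×acac = -1; sum -3.
Ir + (-3) = 1+ ⇒ Ir is +4.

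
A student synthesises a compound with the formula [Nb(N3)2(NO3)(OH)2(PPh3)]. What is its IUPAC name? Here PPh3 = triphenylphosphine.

There is no counter-ion, so the complex is neutral overall.
Ligand charges: 1×triphenylphosphine (neutral), 1×nitrato (-1 each), 2×azido (-1 each), 2×hydroxo (-1 each); total -5. So Nb + (-5) = 0, giving Nb = +5.
Ligands are named alphabetically: azido before hydroxo before nitrato before triphenylphosphine.

diazidodihydroxonitrato(triphenylphosphine)niobium(V)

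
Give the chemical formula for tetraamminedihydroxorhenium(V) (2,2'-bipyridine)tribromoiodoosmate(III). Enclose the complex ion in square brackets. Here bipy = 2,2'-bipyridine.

Cation [Re…]: ligand charges -2, Re(V) ⇒ ion charge 3+.
Anion [Os…]: ligand charges -4, Os(III) ⇒ ion charge 1−.
One 3+ cation requires 3 of the 1− anion.

[Re(NH3)4(OH)2][Os(bipy)Br3I]3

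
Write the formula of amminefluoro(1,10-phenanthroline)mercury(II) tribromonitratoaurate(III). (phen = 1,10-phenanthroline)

Cation [Hg…]: ligand charges -1, Hg(II) ⇒ ion charge 1+.
Anion [Au…]: ligand charges -4, Au(III) ⇒ ion charge 1−.
One 1+ cation balances one 1− anion.

[HgF(NH3)(phen)][AuBr3(NO3)]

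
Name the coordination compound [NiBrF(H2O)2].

There is no counter-ion, so the complex is neutral overall.
Ligand charges: 1×bromo (-1 each), 1×fluoro (-1 each), 2×aqua (neutral); total -2. So Ni + (-2) = 0, giving Ni = +2.
Ligands are named alphabetically: aqua before bromo before fluoro.

diaquabromofluoronickel(II)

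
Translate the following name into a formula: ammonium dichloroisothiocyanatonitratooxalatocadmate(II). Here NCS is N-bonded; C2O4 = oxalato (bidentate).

(NH4)4[Cd(C2O4)Cl2(NCS)(NO3)]

Ligands: 1 isothiocyanato (NCS, -1), 2 chloro (Cl, -1), 1 nitrato (NO3, -1), 1 oxalato (C2O4, -2). Ligand charge sum = -6.
Charge balance with ammonium (+1) requires 1 complex ion per 4 ammonium.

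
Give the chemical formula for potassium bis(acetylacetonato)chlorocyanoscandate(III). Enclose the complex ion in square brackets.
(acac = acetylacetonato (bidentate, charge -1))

K[Sc(acac)2Cl(CN)]

Ligands: 1 cyano (CN, -1), 1 chloro (Cl, -1), 2 acetylacetonato (acac, -1). Ligand charge sum = -4.
Charge balance with potassium (+1) requires 1 complex ion per 1 potassium.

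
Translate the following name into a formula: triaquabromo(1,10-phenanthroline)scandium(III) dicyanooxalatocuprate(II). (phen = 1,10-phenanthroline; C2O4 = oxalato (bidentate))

[ScBr(H2O)3(phen)][Cu(C2O4)(CN)2]

Cation [Sc…]: ligand charges -1, Sc(III) ⇒ ion charge 2+.
Anion [Cu…]: ligand charges -4, Cu(II) ⇒ ion charge 2−.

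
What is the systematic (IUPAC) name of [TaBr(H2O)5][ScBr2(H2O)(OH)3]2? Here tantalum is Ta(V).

pentaaquabromotantalum(V) aquadibromotrihydroxoscandate(III)

Both ions are complex: the cation is named first with the plain metal name, the anion second with the -ate form; each ion's ligands are alphabetised independently.
Ta is given as +5; the cation's ligand charges sum to -1, so the complex cation is 4+.
With 2 anions per cation, each anion must be 4/2 = 2−.
Anion: ligand charges sum to -5; for the ion to be 2−, Sc = +3.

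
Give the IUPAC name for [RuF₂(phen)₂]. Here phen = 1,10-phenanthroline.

difluorobis(1,10-phenanthroline)ruthenium(II)

There is no counter-ion, so the complex is neutral overall.
Ligand charges: 2×1,10-phenanthroline (neutral), 2×fluoro (-1 each); total -2. So Ru + (-2) = 0, giving Ru = +2.
Ligands are named alphabetically: fluoro before phenanthroline.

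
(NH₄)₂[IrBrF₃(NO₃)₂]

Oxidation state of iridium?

+4

2 ammonium outside the brackets (+1 each) → the complex ion is 2−.
Ligand charges: 3×F = -3; 1×Br = -1; 2×NO3 = -2; sum -6.
Ir + (-6) = 2− ⇒ Ir is +4.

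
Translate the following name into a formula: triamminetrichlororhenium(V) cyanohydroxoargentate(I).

Cation [Re…]: ligand charges -3, Re(V) ⇒ ion charge 2+.
Anion [Ag…]: ligand charges -2, Ag(I) ⇒ ion charge 1−.
One 2+ cation requires 2 of the 1− anion.

[ReCl3(NH3)3][Ag(CN)(OH)]2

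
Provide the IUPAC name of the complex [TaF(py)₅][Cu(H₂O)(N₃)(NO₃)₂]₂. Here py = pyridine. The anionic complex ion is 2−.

fluoropentakis(pyridine)tantalum(V) aquaazidodinitratocuprate(I)

The complex anion is given as 2−; its ligand charges sum to -3, so Cu = +1.
With 2 anions per cation, the cation must be 2×2 = 4+.
Cation: ligand charges sum to -1; for the ion to be 4+, Ta = +5.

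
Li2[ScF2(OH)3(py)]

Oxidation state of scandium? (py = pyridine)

+3

2 lithium outside the brackets (+1 each) → the complex ion is 2−.
Ligand charges: 3×OH = -3; 1×py neutral; 2×F = -2; sum -5.
Sc + (-5) = 2− ⇒ Sc is +3.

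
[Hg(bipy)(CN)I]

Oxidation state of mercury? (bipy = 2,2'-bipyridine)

+2

No counter-ion: the bracketed complex is neutral.
Ligand charges: 1×CN = -1; 1×bipy neutral; 1×I = -1; sum -2.
Hg + (-2) = 0 ⇒ Hg is +2.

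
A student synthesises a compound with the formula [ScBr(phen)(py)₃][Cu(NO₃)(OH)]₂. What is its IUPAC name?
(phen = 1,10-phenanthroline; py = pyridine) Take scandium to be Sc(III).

bromo(1,10-phenanthroline)tris(pyridine)scandium(III) hydroxonitratocuprate(I)

Both ions are complex: the cation is named first with the plain metal name, the anion second with the -ate form; each ion's ligands are alphabetised independently.
Sc is given as +3; the cation's ligand charges sum to -1, so the complex cation is 2+.
With 2 anions per cation, each anion must be 2/2 = 1−.
Anion: ligand charges sum to -2; for the ion to be 1−, Cu = +1.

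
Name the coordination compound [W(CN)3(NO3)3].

There is no counter-ion, so the complex is neutral overall.
Ligand charges: 3×nitrato (-1 each), 3×cyano (-1 each); total -6. So W + (-6) = 0, giving W = +6.
Ligands are named alphabetically: cyano before nitrato.

tricyanotrinitratotungsten(VI)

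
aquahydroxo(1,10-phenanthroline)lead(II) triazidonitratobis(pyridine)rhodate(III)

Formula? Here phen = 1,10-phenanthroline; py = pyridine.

Cation [Pb…]: ligand charges -1, Pb(II) ⇒ ion charge 1+.
Anion [Rh…]: ligand charges -4, Rh(III) ⇒ ion charge 1−.
One 1+ cation balances one 1− anion.

[Pb(H2O)(OH)(phen)][Rh(N3)3(NO3)(py)2]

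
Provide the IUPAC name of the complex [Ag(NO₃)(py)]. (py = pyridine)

nitrato(pyridine)silver(I)

There is no counter-ion, so the complex is neutral overall.
Ligand charges: 1×nitrato (-1 each), 1×pyridine (neutral); total -1. So Ag + (-1) = 0, giving Ag = +1.
Ligands are named alphabetically: nitrato before pyridine.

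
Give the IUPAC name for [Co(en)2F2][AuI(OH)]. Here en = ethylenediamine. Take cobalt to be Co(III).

Co is given as +3; the cation's ligand charges sum to -2, so the complex cation is 1+.
A 1:1 salt means the anion carries the equal and opposite charge, 1−.
Anion: ligand charges sum to -2; for the ion to be 1−, Au = +1.

bis(ethylenediamine)difluorocobalt(III) hydroxoiodoaurate(I)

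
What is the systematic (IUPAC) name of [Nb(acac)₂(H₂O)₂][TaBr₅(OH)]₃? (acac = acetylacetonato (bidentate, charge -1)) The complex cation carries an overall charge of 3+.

bis(acetylacetonato)diaquaniobium(V) pentabromohydroxotantalate(V)

Both ions are complex: the cation is named first with the plain metal name, the anion second with the -ate form; each ion's ligands are alphabetised independently.
The complex cation is given as 3+; its ligand charges sum to -2, so Nb = +5.
With 3 anions per cation, each anion must be 3/3 = 1−.
Anion: ligand charges sum to -6; for the ion to be 1−, Ta = +5.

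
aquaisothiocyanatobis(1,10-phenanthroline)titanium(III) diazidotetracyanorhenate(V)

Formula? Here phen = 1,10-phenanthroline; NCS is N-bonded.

[Ti(H2O)(NCS)(phen)2][Re(CN)4(N3)2]2

Cation [Ti…]: ligand charges -1, Ti(III) ⇒ ion charge 2+.
Anion [Re…]: ligand charges -6, Re(V) ⇒ ion charge 1−.
One 2+ cation requires 2 of the 1− anion.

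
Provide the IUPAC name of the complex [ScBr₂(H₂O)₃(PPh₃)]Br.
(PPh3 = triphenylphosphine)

triaquadibromo(triphenylphosphine)scandium(III) bromide

The 1 bromide counter-ion carries a total charge of -1, so each complex ion is 1+.
Ligand charges: 2×bromo (-1 each), 1×triphenylphosphine (neutral), 3×aqua (neutral); total -2. So Sc + (-2) = 1+, giving Sc = +3.
Ligands are named alphabetically: aqua before bromo before triphenylphosphine.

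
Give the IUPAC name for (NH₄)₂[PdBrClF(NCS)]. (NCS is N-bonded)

The 2 ammonium counter-ions carry a total charge of +2, so each complex ion is 2−.
Ligand charges: 1×chloro (-1 each), 1×isothiocyanato (-1 each), 1×fluoro (-1 each), 1×bromo (-1 each); total -4. So Pd + (-4) = 2−, giving Pd = +2.
Ligands are named alphabetically: bromo before chloro before fluoro before isothiocyanato.
The complex ion is anionic, so palladium takes the -ate form palladate(II).

ammonium bromochlorofluoroisothiocyanatopalladate(II)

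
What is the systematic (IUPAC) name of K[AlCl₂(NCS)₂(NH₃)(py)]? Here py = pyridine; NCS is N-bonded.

The 1 potassium counter-ion carries a total charge of +1, so each complex ion is 1−.
Ligand charges: 2×chloro (-1 each), 1×pyridine (neutral), 2×isothiocyanato (-1 each), 1×ammine (neutral); total -4. So Al + (-4) = 1−, giving Al = +3.
Ligands are named alphabetically: ammine before chloro before isothiocyanato before pyridine.
The complex ion is anionic, so aluminium takes the -ate form aluminate(III).

potassium amminedichlorodiisothiocyanato(pyridine)aluminate(III)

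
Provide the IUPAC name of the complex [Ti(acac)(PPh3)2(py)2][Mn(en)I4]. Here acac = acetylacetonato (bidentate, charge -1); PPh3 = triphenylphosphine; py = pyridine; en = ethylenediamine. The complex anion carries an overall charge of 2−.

Both ions are complex: the cation is named first with the plain metal name, the anion second with the -ate form; each ion's ligands are alphabetised independently.
The complex anion is given as 2−; its ligand charges sum to -4, so Mn = +2.
A 1:1 salt means the cation carries the equal and opposite charge, 2+.
Cation: ligand charges sum to -1; for the ion to be 2+, Ti = +3.

(acetylacetonato)bis(pyridine)bis(triphenylphosphine)titanium(III) (ethylenediamine)tetraiodomanganate(II)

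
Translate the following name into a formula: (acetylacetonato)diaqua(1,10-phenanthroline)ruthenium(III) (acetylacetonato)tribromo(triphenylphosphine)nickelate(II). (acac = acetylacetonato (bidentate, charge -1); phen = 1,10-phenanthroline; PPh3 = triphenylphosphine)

Cation [Ru…]: ligand charges -1, Ru(III) ⇒ ion charge 2+.
Anion [Ni…]: ligand charges -4, Ni(II) ⇒ ion charge 2−.

[Ru(acac)(H2O)2(phen)][Ni(acac)Br3(PPh3)]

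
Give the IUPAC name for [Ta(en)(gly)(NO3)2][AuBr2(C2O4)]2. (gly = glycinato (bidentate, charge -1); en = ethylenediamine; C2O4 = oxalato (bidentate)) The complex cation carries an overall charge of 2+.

(ethylenediamine)(glycinato)dinitratotantalum(V) dibromooxalatoaurate(III)

Both ions are complex: the cation is named first with the plain metal name, the anion second with the -ate form; each ion's ligands are alphabetised independently.
The complex cation is given as 2+; its ligand charges sum to -3, so Ta = +5.
With 2 anions per cation, each anion must be 2/2 = 1−.
Anion: ligand charges sum to -4; for the ion to be 1−, Au = +3.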